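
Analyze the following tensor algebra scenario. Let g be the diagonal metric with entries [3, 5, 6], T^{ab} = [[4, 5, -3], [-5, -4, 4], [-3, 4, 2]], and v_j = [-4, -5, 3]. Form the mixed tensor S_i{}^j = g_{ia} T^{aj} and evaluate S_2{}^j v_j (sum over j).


Step 1: lower the first index. For a diagonal metric, g_{ia} T^{aj} = g_{ii} T^{ij} (no sum on i).
g_{22} = 5
S_2{}^1 = 5 * T^{21} = 5 * -5 = -25
S_2{}^2 = 5 * T^{22} = 5 * -4 = -20
S_2{}^3 = 5 * T^{23} = 5 * 4 = 20
Step 2: contract S_2{}^j with v_j.
S_2{}^1 * v_1 = -25 * -4 = 100
S_2{}^2 * v_2 = -20 * -5 = 100
S_2{}^3 * v_3 = 20 * 3 = 60
Result = 100 + 100 + 60 = 260

260


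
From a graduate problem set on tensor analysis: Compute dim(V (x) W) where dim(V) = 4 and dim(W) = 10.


The dimension of a tensor product is the product of dimensions.
dim(V) = 4, dim(W) = 10
dim(V (x) W) = 4 * 10 = 40

40


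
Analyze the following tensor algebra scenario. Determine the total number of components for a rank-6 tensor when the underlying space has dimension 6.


The number of components of a rank-r tensor in d dimensions is d^r.
Here d = 6 and r = 6.
6^6 = 46656

46656


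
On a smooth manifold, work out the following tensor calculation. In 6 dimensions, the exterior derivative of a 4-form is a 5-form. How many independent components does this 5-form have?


The exterior derivative of a p-form is a (p+1)-form.
Its number of independent components is C(n, p+1).
n = 6, p+1 = 5
C(6, 5) = 6

6


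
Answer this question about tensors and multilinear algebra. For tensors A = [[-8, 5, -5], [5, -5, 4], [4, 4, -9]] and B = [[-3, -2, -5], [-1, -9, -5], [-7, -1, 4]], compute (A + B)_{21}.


Tensor addition is component-wise: (A + B)_{ij} = A_{ij} + B_{ij}.
A_{21} = 5
B_{21} = -1
(A + B)_{21} = 5 + -1 = 4

4


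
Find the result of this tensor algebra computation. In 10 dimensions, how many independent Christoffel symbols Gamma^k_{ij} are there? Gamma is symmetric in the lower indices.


Christoffel symbols Gamma^k_{ij} are symmetric in i,j, so there are d * d(d+1)/2 independent symbols.
d = 10
d(d+1)/2 = 10 * 11 / 2 = 55
Total = 10 * 55 = 550

550


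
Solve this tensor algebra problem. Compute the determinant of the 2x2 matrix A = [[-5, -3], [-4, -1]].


For a 2x2 matrix [[a, b], [c, d]], det = a*d - b*c.
a = -5, b = -3, c = -4, d = -1
a*d = -5 * -1 = 5
b*c = -3 * -4 = 12
det = 5 - 12 = -7

-7


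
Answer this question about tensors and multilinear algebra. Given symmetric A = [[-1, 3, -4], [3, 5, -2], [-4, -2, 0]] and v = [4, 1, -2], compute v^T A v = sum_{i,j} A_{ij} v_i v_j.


First compute Av:
(Av)_1 = -1*4 + 3*1 + -4*-2 = 7
(Av)_2 = 3*4 + 5*1 + -2*-2 = 21
(Av)_3 = -4*4 + -2*1 + 0*-2 = -18
Av = [7, 21, -18]
Then v^T (Av) = 4*7 + 1*21 + -2*-18
= 28 + 21 + 36 = 85

85


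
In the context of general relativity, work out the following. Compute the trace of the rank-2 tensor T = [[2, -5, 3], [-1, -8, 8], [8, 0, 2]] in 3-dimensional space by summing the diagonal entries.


The contraction (trace) of a rank-2 tensor is the sum of its diagonal elements.
Diagonal entries: A[1,1] = 2, A[2,2] = -8, A[3,3] = 2
Tr(A) = 2 + -8 + 2 = -4

-4


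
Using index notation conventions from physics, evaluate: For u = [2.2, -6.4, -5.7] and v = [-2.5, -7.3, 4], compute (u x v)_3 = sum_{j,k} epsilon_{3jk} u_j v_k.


(u x v)_3 = sum_{j,k} epsilon_{3jk} u_j v_k. Only permutations of (1,2,3) contribute; the two non-zero terms are:
eps_{312} u_1 v_2 = 1 * 2.2 * -7.3 = -16.06
eps_{321} u_2 v_1 = -1 * -6.4 * -2.5 = -16
(u x v)_3 = -32.06

-32.06


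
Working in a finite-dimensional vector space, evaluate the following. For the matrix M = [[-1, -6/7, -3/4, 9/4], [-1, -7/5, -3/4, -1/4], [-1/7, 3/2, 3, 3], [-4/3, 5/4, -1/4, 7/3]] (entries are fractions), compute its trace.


The trace is the sum of diagonal entries.
Diagonal: M[1,1] = -1, M[2,2] = -7/5, M[3,3] = 3, M[4,4] = 7/3
Tr(M) = -1 + -7/5 + 3 + 7/3
Computing step by step:
After adding M[1,1]: -1
After adding M[2,2]: -12/5
After adding M[3,3]: 3/5
After adding M[4,4]: 44/15
Tr(M) = 44/15

44/15


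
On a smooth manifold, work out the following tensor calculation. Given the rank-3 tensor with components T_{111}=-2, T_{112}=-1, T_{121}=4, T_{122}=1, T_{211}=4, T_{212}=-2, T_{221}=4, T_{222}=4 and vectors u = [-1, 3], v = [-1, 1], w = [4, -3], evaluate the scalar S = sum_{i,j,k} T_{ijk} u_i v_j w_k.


S = sum over i,j,k of T_{ijk} u_i v_j w_k. Expanding all 8 terms:
T_{111}*u_1*v_1*w_1 = -2*-1*-1*4 = -8  (running total: -8)
T_{112}*u_1*v_1*w_2 = -1*-1*-1*-3 = 3  (running total: -5)
T_{121}*u_1*v_2*w_1 = 4*-1*1*4 = -16  (running total: -21)
T_{122}*u_1*v_2*w_2 = 1*-1*1*-3 = 3  (running total: -18)
T_{211}*u_2*v_1*w_1 = 4*3*-1*4 = -48  (running total: -66)
T_{212}*u_2*v_1*w_2 = -2*3*-1*-3 = -18  (running total: -84)
T_{221}*u_2*v_2*w_1 = 4*3*1*4 = 48  (running total: -36)
T_{222}*u_2*v_2*w_2 = 4*3*1*-3 = -36  (running total: -72)
S = -72

-72


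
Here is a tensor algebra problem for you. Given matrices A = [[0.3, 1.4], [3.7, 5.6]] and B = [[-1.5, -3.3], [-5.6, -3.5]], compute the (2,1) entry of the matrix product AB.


(AB)_{ij} = sum_k A_{ik} B_{kj}.
For i=2, j=1:
A_{21} * B_{11} = 3.7 * -1.5 = -5.55
A_{22} * B_{21} = 5.6 * -5.6 = -31.36
Sum = -5.55 + -31.36 = -36.91

-36.91


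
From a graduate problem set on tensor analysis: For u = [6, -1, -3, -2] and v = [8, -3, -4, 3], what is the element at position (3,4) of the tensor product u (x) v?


The outer product entry T_{ij} = u_i * v_j.
We need i=3, j=4.
u_3 = -3, v_4 = 3
T_{3,4} = -3 * 3 = -9

-9


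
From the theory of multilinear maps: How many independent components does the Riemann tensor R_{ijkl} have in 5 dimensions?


The Riemann tensor in d dimensions has d^2(d^2 - 1)/12 independent components.
d = 5, so d^2 = 25
d^2 - 1 = 24
d^2(d^2 - 1) = 25 * 24 = 600
Divide by 12: 600 / 12 = 50

50


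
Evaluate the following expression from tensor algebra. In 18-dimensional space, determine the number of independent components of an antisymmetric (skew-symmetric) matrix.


An antisymmetric rank-2 tensor satisfies A_{ij} = -A_{ji}, so diagonal entries are zero.
The independent components are the upper-triangular entries: C(n, 2) = n(n-1)/2.
n = 18
C(18, 2) = 18 * 17 / 2 = 306 / 2 = 153

153


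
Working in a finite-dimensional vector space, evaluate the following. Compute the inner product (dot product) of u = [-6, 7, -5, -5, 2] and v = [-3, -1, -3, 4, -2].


The inner product u . v = sum of u_i * v_i.
Term-by-term: -6 * -3, 7 * -1, -5 * -3, -5 * 4, 2 * -2
Products: 18, -7, 15, -20, -4
Sum = 18 + -7 + 15 + -20 + -4 = 2

2


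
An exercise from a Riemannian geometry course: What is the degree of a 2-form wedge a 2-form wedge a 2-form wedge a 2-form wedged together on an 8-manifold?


The degree of a wedge product is the sum of the degrees of the individual forms.
Degrees: 2, 2, 2, 2
Total degree = 2 + 2 + 2 + 2 = 8

8


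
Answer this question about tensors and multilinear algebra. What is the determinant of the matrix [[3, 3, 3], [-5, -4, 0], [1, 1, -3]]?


Expanding along the first row, det(A) = a11*M_11 - a12*M_12 + a13*M_13, where M_1j is the (1,j) minor.
Minor M_11 = -4*-3 - 0*1 = 12
Minor M_12 = -5*-3 - 0*1 = 15
Minor M_13 = -5*1 - -4*1 = -1
det = 3*(12) - 3*(15) + 3*(-1)
    = 36 - 45 + -3
    = -12

-12


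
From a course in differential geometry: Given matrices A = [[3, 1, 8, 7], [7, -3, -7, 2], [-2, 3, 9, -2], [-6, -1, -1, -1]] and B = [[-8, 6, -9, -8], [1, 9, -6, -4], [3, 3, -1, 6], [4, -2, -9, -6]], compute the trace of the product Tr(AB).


Tr(AB) = sum_i (AB)_{ii} where (AB)_{ii} = sum_k A_{ik} B_{ki}.
(AB)_{11} = 3*-8 + 1*1 + 8*3 + 7*4 = 29
(AB)_{22} = 7*6 + -3*9 + -7*3 + 2*-2 = -10
(AB)_{33} = -2*-9 + 3*-6 + 9*-1 + -2*-9 = 9
(AB)_{44} = -6*-8 + -1*-4 + -1*6 + -1*-6 = 52
Tr(AB) = 29 + -10 + 9 + 52 = 80

80


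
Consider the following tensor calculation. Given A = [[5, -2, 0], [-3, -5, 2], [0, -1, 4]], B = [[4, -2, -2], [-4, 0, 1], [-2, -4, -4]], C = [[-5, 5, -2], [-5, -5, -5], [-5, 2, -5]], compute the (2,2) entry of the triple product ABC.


(ABC)_{22} = sum_m (AB)_{2m} C_{m2}. First compute row 2 of AB.
(AB)_{21} = -3*4 + -5*-4 + 2*-2 = 4
(AB)_{22} = -3*-2 + -5*0 + 2*-4 = -2
(AB)_{23} = -3*-2 + -5*1 + 2*-4 = -7
Now contract with column 2 of C:
(AB)_{21} * C_{12} = 4 * 5 = 20
(AB)_{22} * C_{22} = -2 * -5 = 10
(AB)_{23} * C_{32} = -7 * 2 = -14
(ABC)_{22} = 20 + 10 + -14 = 16

16


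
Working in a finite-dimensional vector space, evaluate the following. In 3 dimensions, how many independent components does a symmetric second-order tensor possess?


A symmetric rank-2 tensor in d dimensions has d(d+1)/2 independent components.
d = 3
d(d+1)/2 = 3 * 4 / 2 = 12 / 2 = 6

6


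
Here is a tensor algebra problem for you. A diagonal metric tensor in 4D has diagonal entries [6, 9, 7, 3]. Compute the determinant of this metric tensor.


For a diagonal metric, the determinant is the product of diagonal entries.
Diagonal entries: 6, 9, 7, 3
det(g) = 6 * 9 * 7 * 3 = 1134

1134


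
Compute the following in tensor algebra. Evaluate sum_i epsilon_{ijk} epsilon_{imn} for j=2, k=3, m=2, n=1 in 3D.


Using the identity: epsilon_{ijk} epsilon_{imn} = delta_{jm} delta_{kn} - delta_{jn} delta_{km}.
delta_{22} = 1
delta_{31} = 0
delta_{21} = 0
delta_{32} = 0
Result = 1 * 0 - 0 * 0 = 0 - 0 = 0

0


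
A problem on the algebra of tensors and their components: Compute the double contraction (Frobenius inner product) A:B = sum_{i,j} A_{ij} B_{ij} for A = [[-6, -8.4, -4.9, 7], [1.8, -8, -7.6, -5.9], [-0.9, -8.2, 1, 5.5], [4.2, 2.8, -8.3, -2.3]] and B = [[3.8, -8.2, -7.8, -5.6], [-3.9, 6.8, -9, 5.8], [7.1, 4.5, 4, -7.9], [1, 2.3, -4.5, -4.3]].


A:B = sum over all i,j of A_{ij} * B_{ij}.
Row 1: -6*3.8=-22.8, -8.4*-8.2=68.88, -4.9*-7.8=38.22, 7*-5.6=-39.2 => row sum = 45.1
Row 2: 1.8*-3.9=-7.02, -8*6.8=-54.4, -7.6*-9=68.4, -5.9*5.8=-34.22 => row sum = -27.24
Row 3: -0.9*7.1=-6.39, -8.2*4.5=-36.9, 1*4=4, 5.5*-7.9=-43.45 => row sum = -82.74
Row 4: 4.2*1=4.2, 2.8*2.3=6.44, -8.3*-4.5=37.35, -2.3*-4.3=9.89 => row sum = 57.88
Total = 45.1 + -27.24 + -82.74 + 57.88 = -7

-7


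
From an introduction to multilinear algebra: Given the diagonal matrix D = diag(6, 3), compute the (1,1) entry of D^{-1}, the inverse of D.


For a diagonal matrix, the inverse has entries (D^{-1})_{ii} = 1/d_{ii}.
The diagonal entries are: d_{11} = 6, d_{22} = 3
We need (D^{-1})_{11} = 1/d_{11} = 1/6 = 1/6

1/6


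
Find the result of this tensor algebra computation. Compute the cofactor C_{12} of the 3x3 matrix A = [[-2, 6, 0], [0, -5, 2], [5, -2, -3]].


To find cofactor C_{12}, delete row 1 and column 2.
The resulting 2x2 submatrix is: [[0, 2], [5, -3]]
Minor M_{12} = 0*-3 - 2*5
  = 0 - 10 = -10
Sign = (-1)^(1+2) = (-1)^3 = -1
Cofactor C_{12} = -1 * -10 = 10

10


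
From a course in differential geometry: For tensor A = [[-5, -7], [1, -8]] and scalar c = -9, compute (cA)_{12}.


Scalar multiplication: (cA)_{ij} = c * A_{ij}.
c = -9
A_{12} = -7
(cA)_{12} = -9 * -7 = 63

63


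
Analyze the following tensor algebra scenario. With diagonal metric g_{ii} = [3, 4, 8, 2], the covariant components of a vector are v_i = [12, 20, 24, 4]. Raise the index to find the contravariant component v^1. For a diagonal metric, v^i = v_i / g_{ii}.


To raise an index with a diagonal metric: v^i = v_i / g_{ii}.
For index 1: v_1 = 12, g_{11} = 3
v^1 = 12 / 3 = 4

4


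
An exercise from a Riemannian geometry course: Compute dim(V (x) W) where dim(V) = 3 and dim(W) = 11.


The dimension of a tensor product is the product of dimensions.
dim(V) = 3, dim(W) = 11
dim(V (x) W) = 3 * 11 = 33

33


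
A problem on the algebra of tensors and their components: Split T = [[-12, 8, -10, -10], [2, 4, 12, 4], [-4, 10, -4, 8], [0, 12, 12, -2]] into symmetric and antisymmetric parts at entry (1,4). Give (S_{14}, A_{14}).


T_{14} = -10
T_{41} = 0
S_{14} = (-10 + 0)/2 = -10/2 = -5
A_{14} = (-10 - 0)/2 = -10/2 = -5
Check: S + A = -5 + -5 = -10 = T_{14}.

(-5, -5)


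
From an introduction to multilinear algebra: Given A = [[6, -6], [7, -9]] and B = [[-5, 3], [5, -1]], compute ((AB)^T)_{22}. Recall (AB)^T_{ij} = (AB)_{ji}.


(AB)^T_{ij} = (AB)_{ji} = sum_k A_{jk} B_{ki}.
For i=2, j=2 we need (AB)_{22}:
A_{21} * B_{12} = 7 * 3 = 21
A_{22} * B_{22} = -9 * -1 = 9
Sum = 21 + 9 = 30

30


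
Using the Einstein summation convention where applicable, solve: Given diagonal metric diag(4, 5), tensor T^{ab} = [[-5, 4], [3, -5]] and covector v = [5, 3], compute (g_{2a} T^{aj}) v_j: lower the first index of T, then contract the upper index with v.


Step 1: lower the first index. For a diagonal metric, g_{ia} T^{aj} = g_{ii} T^{ij} (no sum on i).
g_{22} = 5
S_2{}^1 = 5 * T^{21} = 5 * 3 = 15
S_2{}^2 = 5 * T^{22} = 5 * -5 = -25
Step 2: contract S_2{}^j with v_j.
S_2{}^1 * v_1 = 15 * 5 = 75
S_2{}^2 * v_2 = -25 * 3 = -75
Result = 75 + -75 = 0

0


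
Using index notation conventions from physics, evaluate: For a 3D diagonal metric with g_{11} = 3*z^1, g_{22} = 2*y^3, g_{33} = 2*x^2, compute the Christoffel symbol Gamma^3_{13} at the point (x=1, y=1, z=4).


For a diagonal metric, Gamma^k_{ij} = (1/2) g^{kk} (dg_{ik}/dx_j + dg_{jk}/dx_i - dg_{ij}/dx_k).
The metric is diagonal, so g_{ab} = 0 for a != b.
At the given point: g_{11} = 12, g_{22} = 2, g_{33} = 2
g^{33} = 1/2
dg_{13}/dx_3 = 0 (off-diagonal)
dg_{33}/dx_1 = dg_{33}/dx_1 = 4
dg_{13}/dx_3 = 0 (off-diagonal)
Numerator = 0 + 4 - 0 = 4
Gamma^3_{13} = 4 / (2 * 2) = 1

1


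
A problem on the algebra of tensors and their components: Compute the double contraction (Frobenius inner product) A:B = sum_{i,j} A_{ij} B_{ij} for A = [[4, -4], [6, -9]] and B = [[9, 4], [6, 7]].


A:B = sum over all i,j of A_{ij} * B_{ij}.
Row 1: 4*9=36, -4*4=-16 => row sum = 20
Row 2: 6*6=36, -9*7=-63 => row sum = -27
Total = 20 + -27 = -7

-7


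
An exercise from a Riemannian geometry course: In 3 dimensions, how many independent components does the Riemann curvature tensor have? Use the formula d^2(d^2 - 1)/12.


The Riemann tensor in d dimensions has d^2(d^2 - 1)/12 independent components.
d = 3, so d^2 = 9
d^2 - 1 = 8
d^2(d^2 - 1) = 9 * 8 = 72
Divide by 12: 72 / 12 = 6

6


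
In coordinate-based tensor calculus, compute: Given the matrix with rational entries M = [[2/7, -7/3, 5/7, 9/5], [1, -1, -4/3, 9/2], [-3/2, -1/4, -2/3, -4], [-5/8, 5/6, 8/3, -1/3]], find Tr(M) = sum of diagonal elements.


The trace is the sum of diagonal entries.
Diagonal: M[1,1] = 2/7, M[2,2] = -1, M[3,3] = -2/3, M[4,4] = -1/3
Tr(M) = 2/7 + -1 + -2/3 + -1/3
Computing step by step:
After adding M[1,1]: 2/7
After adding M[2,2]: -5/7
After adding M[3,3]: -29/21
After adding M[4,4]: -12/7
Tr(M) = -12/7

-12/7


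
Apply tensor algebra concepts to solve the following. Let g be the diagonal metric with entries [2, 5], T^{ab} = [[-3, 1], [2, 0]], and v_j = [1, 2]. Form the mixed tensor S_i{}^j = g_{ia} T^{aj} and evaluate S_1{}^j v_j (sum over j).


Step 1: lower the first index. For a diagonal metric, g_{ia} T^{aj} = g_{ii} T^{ij} (no sum on i).
g_{11} = 2
S_1{}^1 = 2 * T^{11} = 2 * -3 = -6
S_1{}^2 = 2 * T^{12} = 2 * 1 = 2
Step 2: contract S_1{}^j with v_j.
S_1{}^1 * v_1 = -6 * 1 = -6
S_1{}^2 * v_2 = 2 * 2 = 4
Result = -6 + 4 = -2

-2


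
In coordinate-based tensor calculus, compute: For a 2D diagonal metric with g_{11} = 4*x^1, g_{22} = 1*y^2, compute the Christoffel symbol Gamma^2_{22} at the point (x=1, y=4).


For a diagonal metric, Gamma^k_{ij} = (1/2) g^{kk} (dg_{ik}/dx_j + dg_{jk}/dx_i - dg_{ij}/dx_k).
The metric is diagonal, so g_{ab} = 0 for a != b.
At the given point: g_{11} = 4, g_{22} = 16
g^{22} = 1/16
dg_{22}/dx_2 = dg_{22}/dx_2 = 8
dg_{22}/dx_2 = dg_{22}/dx_2 = 8
dg_{22}/dx_2 = dg_{22}/dx_2 = 8
Numerator = 8 + 8 - 8 = 8
Gamma^2_{22} = 8 / (2 * 16) = 1/4

1/4


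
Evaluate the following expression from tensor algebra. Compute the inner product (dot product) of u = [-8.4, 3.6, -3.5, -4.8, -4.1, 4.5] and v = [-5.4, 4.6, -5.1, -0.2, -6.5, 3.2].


The inner product u . v = sum of u_i * v_i.
Term-by-term: -8.4 * -5.4, 3.6 * 4.6, -3.5 * -5.1, -4.8 * -0.2, -4.1 * -6.5, 4.5 * 3.2
Products: 45.36, 16.56, 17.85, 0.96, 26.65, 14.4
Sum = 45.36 + 16.56 + 17.85 + 0.96 + 26.65 + 14.4 = 121.78

121.78


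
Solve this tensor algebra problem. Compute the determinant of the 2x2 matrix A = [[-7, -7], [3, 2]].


For a 2x2 matrix [[a, b], [c, d]], det = a*d - b*c.
a = -7, b = -7, c = 3, d = 2
a*d = -7 * 2 = -14
b*c = -7 * 3 = -21
det = -14 - -21 = 7

7


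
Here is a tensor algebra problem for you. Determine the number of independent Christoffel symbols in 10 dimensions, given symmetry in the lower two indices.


Christoffel symbols Gamma^k_{ij} are symmetric in i,j, so there are d * d(d+1)/2 independent symbols.
d = 10
d(d+1)/2 = 10 * 11 / 2 = 55
Total = 10 * 55 = 550

550


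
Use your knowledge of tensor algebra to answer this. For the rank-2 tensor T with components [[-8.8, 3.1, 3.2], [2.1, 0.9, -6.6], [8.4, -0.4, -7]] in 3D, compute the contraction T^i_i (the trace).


The contraction (trace) of a rank-2 tensor is the sum of its diagonal elements.
Diagonal entries: A[1,1] = -8.8, A[2,2] = 0.9, A[3,3] = -7
Tr(A) = -8.8 + 0.9 + -7 = -14.9

-14.9


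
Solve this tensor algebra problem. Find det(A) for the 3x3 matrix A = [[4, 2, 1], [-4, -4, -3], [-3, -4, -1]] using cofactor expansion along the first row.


Expanding along the first row, det(A) = a11*M_11 - a12*M_12 + a13*M_13, where M_1j is the (1,j) minor.
Minor M_11 = -4*-1 - -3*-4 = -8
Minor M_12 = -4*-1 - -3*-3 = -5
Minor M_13 = -4*-4 - -4*-3 = 4
det = 4*(-8) - 2*(-5) + 1*(4)
    = -32 - -10 + 4
    = -18

-18


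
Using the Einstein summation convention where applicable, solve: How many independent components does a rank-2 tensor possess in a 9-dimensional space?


The number of components of a rank-r tensor in d dimensions is d^r.
Here d = 9 and r = 2.
9^2 = 81

81


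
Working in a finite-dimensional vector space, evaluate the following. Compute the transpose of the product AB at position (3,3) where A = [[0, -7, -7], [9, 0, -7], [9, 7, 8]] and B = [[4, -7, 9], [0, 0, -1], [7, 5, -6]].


(AB)^T_{ij} = (AB)_{ji} = sum_k A_{jk} B_{ki}.
For i=3, j=3 we need (AB)_{33}:
A_{31} * B_{13} = 9 * 9 = 81
A_{32} * B_{23} = 7 * -1 = -7
A_{33} * B_{33} = 8 * -6 = -48
Sum = 81 + -7 + -48 = 26

26


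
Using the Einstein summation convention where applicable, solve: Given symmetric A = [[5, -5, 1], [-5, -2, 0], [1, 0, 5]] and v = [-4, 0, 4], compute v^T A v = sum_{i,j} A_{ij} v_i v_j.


First compute Av:
(Av)_1 = 5*-4 + -5*0 + 1*4 = -16
(Av)_2 = -5*-4 + -2*0 + 0*4 = 20
(Av)_3 = 1*-4 + 0*0 + 5*4 = 16
Av = [-16, 20, 16]
Then v^T (Av) = -4*-16 + 0*20 + 4*16
= 64 + 0 + 64 = 128

128


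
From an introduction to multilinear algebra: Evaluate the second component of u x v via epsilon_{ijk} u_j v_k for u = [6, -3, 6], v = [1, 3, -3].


(u x v)_2 = sum_{j,k} epsilon_{2jk} u_j v_k. Only permutations of (1,2,3) contribute; the two non-zero terms are:
eps_{213} u_1 v_3 = -1 * 6 * -3 = 18
eps_{231} u_3 v_1 = 1 * 6 * 1 = 6
(u x v)_2 = 24

24


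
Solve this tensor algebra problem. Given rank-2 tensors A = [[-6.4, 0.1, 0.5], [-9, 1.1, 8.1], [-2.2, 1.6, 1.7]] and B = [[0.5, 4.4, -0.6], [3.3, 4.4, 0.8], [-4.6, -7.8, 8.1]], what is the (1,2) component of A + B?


Tensor addition is component-wise: (A + B)_{ij} = A_{ij} + B_{ij}.
A_{12} = 0.1
B_{12} = 4.4
(A + B)_{12} = 0.1 + 4.4 = 4.5

4.5


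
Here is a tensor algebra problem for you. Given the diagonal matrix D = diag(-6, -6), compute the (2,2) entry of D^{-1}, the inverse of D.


For a diagonal matrix, the inverse has entries (D^{-1})_{ii} = 1/d_{ii}.
The diagonal entries are: d_{11} = -6, d_{22} = -6
We need (D^{-1})_{22} = 1/d_{22} = 1/-6 = -1/6

-1/6


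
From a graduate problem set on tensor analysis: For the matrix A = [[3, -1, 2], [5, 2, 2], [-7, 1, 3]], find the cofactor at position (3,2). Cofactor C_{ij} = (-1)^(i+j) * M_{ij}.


To find cofactor C_{32}, delete row 3 and column 2.
The resulting 2x2 submatrix is: [[3, 2], [5, 2]]
Minor M_{32} = 3*2 - 2*5
  = 6 - 10 = -4
Sign = (-1)^(3+2) = (-1)^5 = -1
Cofactor C_{32} = -1 * -4 = 4

4


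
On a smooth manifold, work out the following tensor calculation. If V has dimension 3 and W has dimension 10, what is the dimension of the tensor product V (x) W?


The dimension of a tensor product is the product of dimensions.
dim(V) = 3, dim(W) = 10
dim(V (x) W) = 3 * 10 = 30

30


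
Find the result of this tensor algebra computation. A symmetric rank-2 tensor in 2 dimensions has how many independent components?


A symmetric rank-2 tensor in d dimensions has d(d+1)/2 independent components.
d = 2
d(d+1)/2 = 2 * 3 / 2 = 6 / 2 = 3

3


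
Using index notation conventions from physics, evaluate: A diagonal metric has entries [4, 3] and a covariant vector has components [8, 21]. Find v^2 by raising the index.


To raise an index with a diagonal metric: v^i = v_i / g_{ii}.
For index 2: v_2 = 21, g_{22} = 3
v^2 = 21 / 3 = 7

7


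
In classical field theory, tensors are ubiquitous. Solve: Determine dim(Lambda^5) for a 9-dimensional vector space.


The dimension of the space of p-forms on an n-dimensional space is C(n, p).
n = 9, p = 5
C(9, 5) = 9! / (5! * 4!) = 126

126


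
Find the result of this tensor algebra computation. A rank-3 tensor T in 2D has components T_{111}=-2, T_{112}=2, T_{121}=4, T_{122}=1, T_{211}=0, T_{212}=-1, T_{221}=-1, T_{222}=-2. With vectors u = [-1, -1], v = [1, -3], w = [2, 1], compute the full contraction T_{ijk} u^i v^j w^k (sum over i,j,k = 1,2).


S = sum over i,j,k of T_{ijk} u_i v_j w_k. Expanding all 8 terms:
T_{111}*u_1*v_1*w_1 = -2*-1*1*2 = 4  (running total: 4)
T_{112}*u_1*v_1*w_2 = 2*-1*1*1 = -2  (running total: 2)
T_{121}*u_1*v_2*w_1 = 4*-1*-3*2 = 24  (running total: 26)
T_{122}*u_1*v_2*w_2 = 1*-1*-3*1 = 3  (running total: 29)
T_{211}*u_2*v_1*w_1 = 0*-1*1*2 = 0  (running total: 29)
T_{212}*u_2*v_1*w_2 = -1*-1*1*1 = 1  (running total: 30)
T_{221}*u_2*v_2*w_1 = -1*-1*-3*2 = -6  (running total: 24)
T_{222}*u_2*v_2*w_2 = -2*-1*-3*1 = -6  (running total: 18)
S = 18

18


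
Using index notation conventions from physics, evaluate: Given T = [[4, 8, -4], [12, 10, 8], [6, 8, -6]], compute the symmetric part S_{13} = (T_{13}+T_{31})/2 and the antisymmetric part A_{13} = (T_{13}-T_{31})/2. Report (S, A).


T_{13} = -4
T_{31} = 6
S_{13} = (-4 + 6)/2 = 2/2 = 1
A_{13} = (-4 - 6)/2 = -10/2 = -5
Check: S + A = 1 + -5 = -4 = T_{13}.

(1, -5)


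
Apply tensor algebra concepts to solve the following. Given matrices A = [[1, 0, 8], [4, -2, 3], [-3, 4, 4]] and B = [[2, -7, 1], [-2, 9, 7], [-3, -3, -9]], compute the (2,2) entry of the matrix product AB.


(AB)_{ij} = sum_k A_{ik} B_{kj}.
For i=2, j=2:
A_{21} * B_{12} = 4 * -7 = -28
A_{22} * B_{22} = -2 * 9 = -18
A_{23} * B_{32} = 3 * -3 = -9
Sum = -28 + -18 + -9 = -55

-55


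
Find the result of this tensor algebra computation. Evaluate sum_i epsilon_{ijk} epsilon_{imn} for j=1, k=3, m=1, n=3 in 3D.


Using the identity: epsilon_{ijk} epsilon_{imn} = delta_{jm} delta_{kn} - delta_{jn} delta_{km}.
delta_{11} = 1
delta_{33} = 1
delta_{13} = 0
delta_{31} = 0
Result = 1 * 1 - 0 * 0 = 1 - 0 = 1

1


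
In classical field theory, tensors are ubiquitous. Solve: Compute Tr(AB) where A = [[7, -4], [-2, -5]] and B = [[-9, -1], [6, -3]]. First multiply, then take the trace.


Tr(AB) = sum_i (AB)_{ii} where (AB)_{ii} = sum_k A_{ik} B_{ki}.
(AB)_{11} = 7*-9 + -4*6 = -87
(AB)_{22} = -2*-1 + -5*-3 = 17
Tr(AB) = -87 + 17 = -70

-70


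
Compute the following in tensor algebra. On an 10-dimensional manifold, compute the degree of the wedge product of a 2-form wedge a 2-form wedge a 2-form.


The degree of a wedge product is the sum of the degrees of the individual forms.
Degrees: 2, 2, 2
Total degree = 2 + 2 + 2 = 6

6


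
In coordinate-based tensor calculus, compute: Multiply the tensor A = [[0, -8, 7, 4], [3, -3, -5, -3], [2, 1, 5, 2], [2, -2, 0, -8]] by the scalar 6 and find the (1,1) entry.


Scalar multiplication: (cA)_{ij} = c * A_{ij}.
c = 6
A_{11} = 0
(cA)_{11} = 6 * 0 = 0

0


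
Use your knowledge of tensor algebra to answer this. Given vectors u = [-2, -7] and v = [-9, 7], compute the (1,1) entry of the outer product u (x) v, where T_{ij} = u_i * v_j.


The outer product entry T_{ij} = u_i * v_j.
We need i=1, j=1.
u_1 = -2, v_1 = -9
T_{1,1} = -2 * -9 = 18

18


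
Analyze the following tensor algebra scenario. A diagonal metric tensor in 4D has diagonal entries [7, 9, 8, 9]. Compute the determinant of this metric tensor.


For a diagonal metric, the determinant is the product of diagonal entries.
Diagonal entries: 7, 9, 8, 9
det(g) = 7 * 9 * 8 * 9 = 4536

4536


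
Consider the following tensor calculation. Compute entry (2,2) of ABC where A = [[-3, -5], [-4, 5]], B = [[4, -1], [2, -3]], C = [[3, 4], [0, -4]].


(ABC)_{22} = sum_m (AB)_{2m} C_{m2}. First compute row 2 of AB.
(AB)_{21} = -4*4 + 5*2 = -6
(AB)_{22} = -4*-1 + 5*-3 = -11
Now contract with column 2 of C:
(AB)_{21} * C_{12} = -6 * 4 = -24
(AB)_{22} * C_{22} = -11 * -4 = 44
(ABC)_{22} = -24 + 44 = 20

20


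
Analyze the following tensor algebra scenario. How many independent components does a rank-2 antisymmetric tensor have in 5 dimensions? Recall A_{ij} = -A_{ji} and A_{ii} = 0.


An antisymmetric rank-2 tensor satisfies A_{ij} = -A_{ji}, so diagonal entries are zero.
The independent components are the upper-triangular entries: C(n, 2) = n(n-1)/2.
n = 5
C(5, 2) = 5 * 4 / 2 = 20 / 2 = 10

10


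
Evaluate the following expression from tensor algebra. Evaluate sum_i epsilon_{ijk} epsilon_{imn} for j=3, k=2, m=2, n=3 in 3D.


Using the identity: epsilon_{ijk} epsilon_{imn} = delta_{jm} delta_{kn} - delta_{jn} delta_{km}.
delta_{32} = 0
delta_{23} = 0
delta_{33} = 1
delta_{22} = 1
Result = 0 * 0 - 1 * 1 = 0 - 1 = -1

-1


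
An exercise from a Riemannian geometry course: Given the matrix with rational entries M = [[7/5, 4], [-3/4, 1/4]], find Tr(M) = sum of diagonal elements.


The trace is the sum of diagonal entries.
Diagonal: M[1,1] = 7/5, M[2,2] = 1/4
Tr(M) = 7/5 + 1/4
Computing step by step:
After adding M[1,1]: 7/5
After adding M[2,2]: 33/20
Tr(M) = 33/20

33/20


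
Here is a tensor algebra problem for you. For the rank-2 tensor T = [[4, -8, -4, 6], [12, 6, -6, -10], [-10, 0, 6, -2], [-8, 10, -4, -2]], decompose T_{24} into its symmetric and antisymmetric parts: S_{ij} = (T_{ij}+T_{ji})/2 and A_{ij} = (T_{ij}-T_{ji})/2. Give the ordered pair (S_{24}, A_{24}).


T_{24} = -10
T_{42} = 10
S_{24} = (-10 + 10)/2 = 0/2 = 0
A_{24} = (-10 - 10)/2 = -20/2 = -10
Check: S + A = 0 + -10 = -10 = T_{24}.

(0, -10)


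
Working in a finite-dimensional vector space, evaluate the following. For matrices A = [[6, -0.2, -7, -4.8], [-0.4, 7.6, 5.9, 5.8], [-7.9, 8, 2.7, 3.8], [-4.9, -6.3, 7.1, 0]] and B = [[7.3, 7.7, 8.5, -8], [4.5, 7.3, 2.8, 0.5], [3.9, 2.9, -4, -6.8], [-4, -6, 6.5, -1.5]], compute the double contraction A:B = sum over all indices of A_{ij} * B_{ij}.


A:B = sum over all i,j of A_{ij} * B_{ij}.
Row 1: 6*7.3=43.8, -0.2*7.7=-1.54, -7*8.5=-59.5, -4.8*-8=38.4 => row sum = 21.16
Row 2: -0.4*4.5=-1.8, 7.6*7.3=55.48, 5.9*2.8=16.52, 5.8*0.5=2.9 => row sum = 73.1
Row 3: -7.9*3.9=-30.81, 8*2.9=23.2, 2.7*-4=-10.8, 3.8*-6.8=-25.84 => row sum = -44.25
Row 4: -4.9*-4=19.6, -6.3*-6=37.8, 7.1*6.5=46.15, 0*-1.5=0 => row sum = 103.55
Total = 21.16 + 73.1 + -44.25 + 103.55 = 153.56

153.56


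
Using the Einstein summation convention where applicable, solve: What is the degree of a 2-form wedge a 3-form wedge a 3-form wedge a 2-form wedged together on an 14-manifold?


The degree of a wedge product is the sum of the degrees of the individual forms.
Degrees: 2, 3, 3, 2
Total degree = 2 + 3 + 3 + 2 = 10

10


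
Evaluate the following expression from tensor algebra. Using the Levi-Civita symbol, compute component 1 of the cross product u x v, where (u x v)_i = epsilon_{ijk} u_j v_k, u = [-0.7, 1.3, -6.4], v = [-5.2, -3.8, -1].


(u x v)_1 = sum_{j,k} epsilon_{1jk} u_j v_k. Only permutations of (1,2,3) contribute; the two non-zero terms are:
eps_{123} u_2 v_3 = 1 * 1.3 * -1 = -1.3
eps_{132} u_3 v_2 = -1 * -6.4 * -3.8 = -24.32
(u x v)_1 = -25.62

-25.62


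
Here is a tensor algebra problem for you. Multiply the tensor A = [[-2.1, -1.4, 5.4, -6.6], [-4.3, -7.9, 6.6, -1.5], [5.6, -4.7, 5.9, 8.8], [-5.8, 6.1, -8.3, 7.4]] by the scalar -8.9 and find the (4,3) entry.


Scalar multiplication: (cA)_{ij} = c * A_{ij}.
c = -8.9
A_{43} = -8.3
(cA)_{43} = -8.9 * -8.3 = 73.87

73.87


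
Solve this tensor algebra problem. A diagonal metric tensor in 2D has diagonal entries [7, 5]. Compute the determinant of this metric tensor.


For a diagonal metric, the determinant is the product of diagonal entries.
Diagonal entries: 7, 5
det(g) = 7 * 5 = 35

35


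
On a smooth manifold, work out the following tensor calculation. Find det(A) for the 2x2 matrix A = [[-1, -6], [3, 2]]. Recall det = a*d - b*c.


For a 2x2 matrix [[a, b], [c, d]], det = a*d - b*c.
a = -1, b = -6, c = 3, d = 2
a*d = -1 * 2 = -2
b*c = -6 * 3 = -18
det = -2 - -18 = 16

16


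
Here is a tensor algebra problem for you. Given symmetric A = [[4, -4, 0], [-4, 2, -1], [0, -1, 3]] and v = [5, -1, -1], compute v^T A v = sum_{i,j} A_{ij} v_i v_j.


First compute Av:
(Av)_1 = 4*5 + -4*-1 + 0*-1 = 24
(Av)_2 = -4*5 + 2*-1 + -1*-1 = -21
(Av)_3 = 0*5 + -1*-1 + 3*-1 = -2
Av = [24, -21, -2]
Then v^T (Av) = 5*24 + -1*-21 + -1*-2
= 120 + 21 + 2 = 143

143


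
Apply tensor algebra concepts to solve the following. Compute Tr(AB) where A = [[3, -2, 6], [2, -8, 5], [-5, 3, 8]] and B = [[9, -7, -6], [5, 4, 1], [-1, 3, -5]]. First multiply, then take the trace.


Tr(AB) = sum_i (AB)_{ii} where (AB)_{ii} = sum_k A_{ik} B_{ki}.
(AB)_{11} = 3*9 + -2*5 + 6*-1 = 11
(AB)_{22} = 2*-7 + -8*4 + 5*3 = -31
(AB)_{33} = -5*-6 + 3*1 + 8*-5 = -7
Tr(AB) = 11 + -31 + -7 = -27

-27


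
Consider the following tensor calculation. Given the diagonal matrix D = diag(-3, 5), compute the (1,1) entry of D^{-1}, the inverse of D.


For a diagonal matrix, the inverse has entries (D^{-1})_{ii} = 1/d_{ii}.
The diagonal entries are: d_{11} = -3, d_{22} = 5
We need (D^{-1})_{11} = 1/d_{11} = 1/-3 = -1/3

-1/3


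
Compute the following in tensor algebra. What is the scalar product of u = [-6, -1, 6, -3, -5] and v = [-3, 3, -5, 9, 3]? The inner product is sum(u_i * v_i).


The inner product u . v = sum of u_i * v_i.
Term-by-term: -6 * -3, -1 * 3, 6 * -5, -3 * 9, -5 * 3
Products: 18, -3, -30, -27, -15
Sum = 18 + -3 + -30 + -27 + -15 = -57

-57


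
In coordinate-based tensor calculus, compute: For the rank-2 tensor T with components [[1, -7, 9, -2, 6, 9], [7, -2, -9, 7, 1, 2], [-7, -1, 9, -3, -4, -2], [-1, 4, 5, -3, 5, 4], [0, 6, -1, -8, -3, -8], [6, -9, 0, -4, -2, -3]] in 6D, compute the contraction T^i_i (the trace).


The contraction (trace) of a rank-2 tensor is the sum of its diagonal elements.
Diagonal entries: A[1,1] = 1, A[2,2] = -2, A[3,3] = 9, A[4,4] = -3, A[5,5] = -3, A[6,6] = -3
Tr(A) = 1 + -2 + 9 + -3 + -3 + -3 = -1

-1


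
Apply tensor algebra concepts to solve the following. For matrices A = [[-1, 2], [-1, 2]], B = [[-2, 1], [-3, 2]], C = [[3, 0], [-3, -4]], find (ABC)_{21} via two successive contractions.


(ABC)_{21} = sum_m (AB)_{2m} C_{m1}. First compute row 2 of AB.
(AB)_{21} = -1*-2 + 2*-3 = -4
(AB)_{22} = -1*1 + 2*2 = 3
Now contract with column 1 of C:
(AB)_{21} * C_{11} = -4 * 3 = -12
(AB)_{22} * C_{21} = 3 * -3 = -9
(ABC)_{21} = -12 + -9 = -21

-21


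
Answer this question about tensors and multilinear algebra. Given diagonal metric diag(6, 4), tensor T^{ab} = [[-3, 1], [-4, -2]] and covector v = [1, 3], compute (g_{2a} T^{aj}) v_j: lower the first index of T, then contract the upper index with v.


Step 1: lower the first index. For a diagonal metric, g_{ia} T^{aj} = g_{ii} T^{ij} (no sum on i).
g_{22} = 4
S_2{}^1 = 4 * T^{21} = 4 * -4 = -16
S_2{}^2 = 4 * T^{22} = 4 * -2 = -8
Step 2: contract S_2{}^j with v_j.
S_2{}^1 * v_1 = -16 * 1 = -16
S_2{}^2 * v_2 = -8 * 3 = -24
Result = -16 + -24 = -40

-40


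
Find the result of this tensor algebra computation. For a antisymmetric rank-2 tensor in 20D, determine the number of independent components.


A antisymmetric rank-2 tensor in d dimensions has d(d-1)/2 independent components.
d = 20
d(d-1)/2 = 20 * 19 / 2 = 380 / 2 = 190

190


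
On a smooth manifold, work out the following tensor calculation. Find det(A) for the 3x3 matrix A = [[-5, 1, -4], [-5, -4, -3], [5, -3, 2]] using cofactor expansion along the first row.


Expanding along the first row, det(A) = a11*M_11 - a12*M_12 + a13*M_13, where M_1j is the (1,j) minor.
Minor M_11 = -4*2 - -3*-3 = -17
Minor M_12 = -5*2 - -3*5 = 5
Minor M_13 = -5*-3 - -4*5 = 35
det = -5*(-17) - 1*(5) + -4*(35)
    = 85 - 5 + -140
    = -60

-60


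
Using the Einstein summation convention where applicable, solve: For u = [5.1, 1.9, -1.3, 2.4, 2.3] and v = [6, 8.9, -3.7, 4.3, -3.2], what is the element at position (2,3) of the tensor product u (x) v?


The outer product entry T_{ij} = u_i * v_j.
We need i=2, j=3.
u_2 = 1.9, v_3 = -3.7
T_{2,3} = 1.9 * -3.7 = -7.03

-7.03


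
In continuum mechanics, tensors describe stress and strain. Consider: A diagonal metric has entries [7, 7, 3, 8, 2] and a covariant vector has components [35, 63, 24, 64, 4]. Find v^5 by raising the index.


To raise an index with a diagonal metric: v^i = v_i / g_{ii}.
For index 5: v_5 = 4, g_{55} = 2
v^5 = 4 / 2 = 2

2


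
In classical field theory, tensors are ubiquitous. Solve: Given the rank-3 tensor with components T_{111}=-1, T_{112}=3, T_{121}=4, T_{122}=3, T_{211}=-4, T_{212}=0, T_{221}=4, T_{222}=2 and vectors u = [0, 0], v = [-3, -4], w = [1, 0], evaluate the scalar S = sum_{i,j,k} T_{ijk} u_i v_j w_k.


S = sum over i,j,k of T_{ijk} u_i v_j w_k. Expanding all 8 terms:
T_{111}*u_1*v_1*w_1 = -1*0*-3*1 = 0  (running total: 0)
T_{112}*u_1*v_1*w_2 = 3*0*-3*0 = 0  (running total: 0)
T_{121}*u_1*v_2*w_1 = 4*0*-4*1 = 0  (running total: 0)
T_{122}*u_1*v_2*w_2 = 3*0*-4*0 = 0  (running total: 0)
T_{211}*u_2*v_1*w_1 = -4*0*-3*1 = 0  (running total: 0)
T_{212}*u_2*v_1*w_2 = 0*0*-3*0 = 0  (running total: 0)
T_{221}*u_2*v_2*w_1 = 4*0*-4*1 = 0  (running total: 0)
T_{222}*u_2*v_2*w_2 = 2*0*-4*0 = 0  (running total: 0)
S = 0

0


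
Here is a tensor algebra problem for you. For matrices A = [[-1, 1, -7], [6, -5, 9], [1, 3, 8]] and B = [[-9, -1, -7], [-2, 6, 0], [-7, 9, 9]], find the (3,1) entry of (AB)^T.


(AB)^T_{ij} = (AB)_{ji} = sum_k A_{jk} B_{ki}.
For i=3, j=1 we need (AB)_{13}:
A_{11} * B_{13} = -1 * -7 = 7
A_{12} * B_{23} = 1 * 0 = 0
A_{13} * B_{33} = -7 * 9 = -63
Sum = 7 + 0 + -63 = -56

-56


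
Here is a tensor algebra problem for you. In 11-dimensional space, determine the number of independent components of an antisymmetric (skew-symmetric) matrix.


An antisymmetric rank-2 tensor satisfies A_{ij} = -A_{ji}, so diagonal entries are zero.
The independent components are the upper-triangular entries: C(n, 2) = n(n-1)/2.
n = 11
C(11, 2) = 11 * 10 / 2 = 110 / 2 = 55

55


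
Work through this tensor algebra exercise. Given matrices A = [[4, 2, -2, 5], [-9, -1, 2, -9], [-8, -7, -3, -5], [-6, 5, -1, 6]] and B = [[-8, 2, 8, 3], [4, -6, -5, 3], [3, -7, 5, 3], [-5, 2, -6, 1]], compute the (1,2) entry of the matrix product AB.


(AB)_{ij} = sum_k A_{ik} B_{kj}.
For i=1, j=2:
A_{11} * B_{12} = 4 * 2 = 8
A_{12} * B_{22} = 2 * -6 = -12
A_{13} * B_{32} = -2 * -7 = 14
A_{14} * B_{42} = 5 * 2 = 10
Sum = 8 + -12 + 14 + 10 = 20

20


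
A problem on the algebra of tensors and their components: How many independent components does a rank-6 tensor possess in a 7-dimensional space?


The number of components of a rank-r tensor in d dimensions is d^r.
Here d = 7 and r = 6.
7^6 = 117649

117649


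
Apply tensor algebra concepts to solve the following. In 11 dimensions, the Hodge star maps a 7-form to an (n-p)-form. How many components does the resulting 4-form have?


The Hodge dual of a p-form on an n-dimensional manifold is an (n-p)-form.
n = 11, p = 7, so dual degree = 11 - 7 = 4
The number of components is C(n, n-p) = C(11, 4) = 330

330


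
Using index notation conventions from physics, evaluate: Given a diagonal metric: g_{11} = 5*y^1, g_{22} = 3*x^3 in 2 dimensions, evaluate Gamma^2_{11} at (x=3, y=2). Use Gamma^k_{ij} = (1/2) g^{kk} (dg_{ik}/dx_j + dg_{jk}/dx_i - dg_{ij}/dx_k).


For a diagonal metric, Gamma^k_{ij} = (1/2) g^{kk} (dg_{ik}/dx_j + dg_{jk}/dx_i - dg_{ij}/dx_k).
The metric is diagonal, so g_{ab} = 0 for a != b.
At the given point: g_{11} = 10, g_{22} = 81
g^{22} = 1/81
dg_{12}/dx_1 = 0 (off-diagonal)
dg_{12}/dx_1 = 0 (off-diagonal)
dg_{11}/dx_2 = dg_{11}/dx_2 = 5
Numerator = 0 + 0 - 5 = -5
Gamma^2_{11} = -5 / (2 * 81) = -5/162

-5/162


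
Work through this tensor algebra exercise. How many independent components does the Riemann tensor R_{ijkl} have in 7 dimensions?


The Riemann tensor in d dimensions has d^2(d^2 - 1)/12 independent components.
d = 7, so d^2 = 49
d^2 - 1 = 48
d^2(d^2 - 1) = 49 * 48 = 2352
Divide by 12: 2352 / 12 = 196

196


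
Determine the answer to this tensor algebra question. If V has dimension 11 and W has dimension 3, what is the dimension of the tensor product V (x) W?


The dimension of a tensor product is the product of dimensions.
dim(V) = 11, dim(W) = 3
dim(V (x) W) = 11 * 3 = 33

33


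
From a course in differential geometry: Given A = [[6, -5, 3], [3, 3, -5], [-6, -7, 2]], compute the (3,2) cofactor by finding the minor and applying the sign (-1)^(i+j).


To find cofactor C_{32}, delete row 3 and column 2.
The resulting 2x2 submatrix is: [[6, 3], [3, -5]]
Minor M_{32} = 6*-5 - 3*3
  = -30 - 9 = -39
Sign = (-1)^(3+2) = (-1)^5 = -1
Cofactor C_{32} = -1 * -39 = 39

39


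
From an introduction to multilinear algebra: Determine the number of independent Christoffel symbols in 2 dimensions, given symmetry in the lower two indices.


Christoffel symbols Gamma^k_{ij} are symmetric in i,j, so there are d * d(d+1)/2 independent symbols.
d = 2
d(d+1)/2 = 2 * 3 / 2 = 3
Total = 2 * 3 = 6

6


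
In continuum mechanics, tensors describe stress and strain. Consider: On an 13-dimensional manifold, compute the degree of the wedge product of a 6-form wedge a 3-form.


The degree of a wedge product is the sum of the degrees of the individual forms.
Degrees: 6, 3
Total degree = 6 + 3 = 9

9


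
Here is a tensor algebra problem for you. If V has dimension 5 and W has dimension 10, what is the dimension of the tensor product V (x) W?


The dimension of a tensor product is the product of dimensions.
dim(V) = 5, dim(W) = 10
dim(V (x) W) = 5 * 10 = 50

50


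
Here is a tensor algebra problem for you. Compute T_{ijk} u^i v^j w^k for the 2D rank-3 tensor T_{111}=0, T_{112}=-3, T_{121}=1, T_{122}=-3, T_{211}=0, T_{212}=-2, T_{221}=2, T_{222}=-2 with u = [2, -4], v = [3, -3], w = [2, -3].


S = sum over i,j,k of T_{ijk} u_i v_j w_k. Expanding all 8 terms:
T_{111}*u_1*v_1*w_1 = 0*2*3*2 = 0  (running total: 0)
T_{112}*u_1*v_1*w_2 = -3*2*3*-3 = 54  (running total: 54)
T_{121}*u_1*v_2*w_1 = 1*2*-3*2 = -12  (running total: 42)
T_{122}*u_1*v_2*w_2 = -3*2*-3*-3 = -54  (running total: -12)
T_{211}*u_2*v_1*w_1 = 0*-4*3*2 = 0  (running total: -12)
T_{212}*u_2*v_1*w_2 = -2*-4*3*-3 = -72  (running total: -84)
T_{221}*u_2*v_2*w_1 = 2*-4*-3*2 = 48  (running total: -36)
T_{222}*u_2*v_2*w_2 = -2*-4*-3*-3 = 72  (running total: 36)
S = 36

36


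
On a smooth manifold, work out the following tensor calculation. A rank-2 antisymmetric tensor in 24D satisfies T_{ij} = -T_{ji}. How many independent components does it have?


An antisymmetric rank-2 tensor satisfies A_{ij} = -A_{ji}, so diagonal entries are zero.
The independent components are the upper-triangular entries: C(n, 2) = n(n-1)/2.
n = 24
C(24, 2) = 24 * 23 / 2 = 552 / 2 = 276

276


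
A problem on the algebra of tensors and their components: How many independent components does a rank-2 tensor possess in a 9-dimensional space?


The number of components of a rank-r tensor in d dimensions is d^r.
Here d = 9 and r = 2.
9^2 = 81

81
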